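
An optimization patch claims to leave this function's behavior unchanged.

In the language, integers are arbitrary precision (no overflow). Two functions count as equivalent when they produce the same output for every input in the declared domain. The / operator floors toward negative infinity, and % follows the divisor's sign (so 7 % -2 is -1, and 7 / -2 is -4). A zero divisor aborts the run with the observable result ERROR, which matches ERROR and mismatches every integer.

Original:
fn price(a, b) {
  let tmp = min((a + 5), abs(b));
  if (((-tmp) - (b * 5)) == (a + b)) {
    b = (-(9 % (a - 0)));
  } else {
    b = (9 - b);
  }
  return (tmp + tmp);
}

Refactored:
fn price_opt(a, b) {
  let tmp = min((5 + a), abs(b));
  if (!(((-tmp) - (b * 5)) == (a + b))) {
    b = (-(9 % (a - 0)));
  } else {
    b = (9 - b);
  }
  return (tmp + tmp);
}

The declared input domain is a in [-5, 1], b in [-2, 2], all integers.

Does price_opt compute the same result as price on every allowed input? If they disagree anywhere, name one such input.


There is a counterexample at a=0, b=-2: 4 on one side, ERROR on the other.
price: tmp := 2 | (((-tmp) - (b * 5)) == (a + b)): false | b := 11 | result 4
price_opt: tmp := 2 | (!(((-tmp) - (b * 5)) == (a + b))): true | divide-by-zero, output ERROR
verdict: not equivalent; witness: a=0, b=-2


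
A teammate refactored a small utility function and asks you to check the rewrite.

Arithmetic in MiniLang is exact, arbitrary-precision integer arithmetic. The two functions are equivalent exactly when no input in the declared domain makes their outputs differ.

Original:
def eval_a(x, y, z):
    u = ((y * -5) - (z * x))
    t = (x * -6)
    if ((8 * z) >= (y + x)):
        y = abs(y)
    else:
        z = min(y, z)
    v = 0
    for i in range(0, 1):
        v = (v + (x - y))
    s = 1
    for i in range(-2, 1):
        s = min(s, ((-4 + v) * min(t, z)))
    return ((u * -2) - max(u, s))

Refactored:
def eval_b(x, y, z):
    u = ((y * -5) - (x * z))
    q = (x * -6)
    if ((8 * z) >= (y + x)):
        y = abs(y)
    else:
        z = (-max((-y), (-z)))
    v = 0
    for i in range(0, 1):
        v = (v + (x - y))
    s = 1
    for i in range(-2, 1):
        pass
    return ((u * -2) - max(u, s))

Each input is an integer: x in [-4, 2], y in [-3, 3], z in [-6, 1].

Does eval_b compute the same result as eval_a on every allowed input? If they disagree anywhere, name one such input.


These are not equivalent — on x=-4, y=0, z=0 the outputs split (0 vs -1).
eval_a: u = 0; t = 24; ((8 * z) >= (y + x)) -> true; y = 0; v = 0; [i=0]; v = -4; s = 1; [i=-2]; s = 0; [i=-1]; s = 0; [i=0]; s = 0; return 0
eval_b: u = 0; q = 24; ((8 * z) >= (y + x)) -> true; y = 0; v = 0; [i=0]; v = -4; s = 1; [i=-2]; [i=-1]; [i=0]; return -1
verdict: not equivalent; witness: x=-4, y=0, z=0


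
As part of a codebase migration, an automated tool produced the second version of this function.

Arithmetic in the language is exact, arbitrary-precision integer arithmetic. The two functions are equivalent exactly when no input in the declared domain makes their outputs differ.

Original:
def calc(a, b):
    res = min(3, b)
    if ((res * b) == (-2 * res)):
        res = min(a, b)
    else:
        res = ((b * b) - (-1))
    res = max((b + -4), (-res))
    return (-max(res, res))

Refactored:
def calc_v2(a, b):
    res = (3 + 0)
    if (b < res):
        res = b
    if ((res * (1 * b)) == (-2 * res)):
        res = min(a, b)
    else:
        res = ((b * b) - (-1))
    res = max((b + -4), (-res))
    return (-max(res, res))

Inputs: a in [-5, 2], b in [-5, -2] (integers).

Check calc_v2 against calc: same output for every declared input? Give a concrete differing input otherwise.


Reading the diff, among the changes: arithmetic usage differs; also comparison usage differs; also statement counts differ; also constant usage differs; also branching structure differs; also min/max/abs usage differs.
As a probe, take a=-4, b=-4: calc runs res=-4, then ((res * b) == (-2 * res)) is false, then res=17, then res=-8, then returns 8; calc_v2 runs res=3, then (b < res) is true, then res=-4, then ((res * (1 * b)) == (-2 * res)) is false, then res=17, then res=-8, then returns 8; both end at 8.
Checked all 32 inputs in the declared domain: the outputs agree on every one.
verdict: equivalent


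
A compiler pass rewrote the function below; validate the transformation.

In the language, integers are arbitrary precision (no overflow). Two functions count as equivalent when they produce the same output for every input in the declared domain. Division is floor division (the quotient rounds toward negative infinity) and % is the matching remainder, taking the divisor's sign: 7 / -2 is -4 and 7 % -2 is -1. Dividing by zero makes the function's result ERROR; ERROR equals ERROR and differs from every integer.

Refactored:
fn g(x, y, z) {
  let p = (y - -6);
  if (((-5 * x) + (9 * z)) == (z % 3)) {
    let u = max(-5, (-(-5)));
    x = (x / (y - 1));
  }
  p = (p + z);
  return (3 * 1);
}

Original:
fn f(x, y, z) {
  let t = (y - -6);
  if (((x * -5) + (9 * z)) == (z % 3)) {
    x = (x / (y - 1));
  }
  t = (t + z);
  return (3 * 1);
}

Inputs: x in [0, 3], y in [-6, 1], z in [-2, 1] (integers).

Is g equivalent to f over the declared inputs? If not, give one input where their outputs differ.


Side by side, the visible changes include: local variable names differ, and statement counts differ, and min/max/abs usage differs, and constant usage differs.
One worked example (x=2, y=-5, z=1) — f: t=1, then (((x * -5) + (9 * z)) == (z % 3)) is false, then t=2, then returns 3; g: p=1, then (((-5 * x) + (9 * z)) == (z % 3)) is false, then p=2, then returns 3; agreement on 3.
Checked all 128 inputs in the declared domain: the outputs agree on every one.
verdict: equivalent


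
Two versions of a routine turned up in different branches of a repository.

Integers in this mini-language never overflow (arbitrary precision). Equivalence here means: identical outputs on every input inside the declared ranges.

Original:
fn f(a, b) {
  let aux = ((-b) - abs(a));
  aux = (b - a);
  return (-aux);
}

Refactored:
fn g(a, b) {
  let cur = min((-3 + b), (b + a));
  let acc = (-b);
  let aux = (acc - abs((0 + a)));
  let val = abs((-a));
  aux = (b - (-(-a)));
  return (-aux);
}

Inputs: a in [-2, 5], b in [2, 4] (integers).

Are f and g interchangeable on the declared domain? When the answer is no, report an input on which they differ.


Equivalent — the differences include min/max/abs usage differs; also constant usage differs; also arithmetic usage differs; also statement counts differ; also local variable names differ, yet no declared input distinguishes the two.
Tracing a=3, b=2: f: aux := -5 | aux := -1 | result 1 | g: cur := -1 | acc := -2 | aux := -5 | val := 3 | aux := -1 | result 1 — matching result 1.
Checked all 24 inputs in the declared domain: the outputs agree on every one.
verdict: equivalent


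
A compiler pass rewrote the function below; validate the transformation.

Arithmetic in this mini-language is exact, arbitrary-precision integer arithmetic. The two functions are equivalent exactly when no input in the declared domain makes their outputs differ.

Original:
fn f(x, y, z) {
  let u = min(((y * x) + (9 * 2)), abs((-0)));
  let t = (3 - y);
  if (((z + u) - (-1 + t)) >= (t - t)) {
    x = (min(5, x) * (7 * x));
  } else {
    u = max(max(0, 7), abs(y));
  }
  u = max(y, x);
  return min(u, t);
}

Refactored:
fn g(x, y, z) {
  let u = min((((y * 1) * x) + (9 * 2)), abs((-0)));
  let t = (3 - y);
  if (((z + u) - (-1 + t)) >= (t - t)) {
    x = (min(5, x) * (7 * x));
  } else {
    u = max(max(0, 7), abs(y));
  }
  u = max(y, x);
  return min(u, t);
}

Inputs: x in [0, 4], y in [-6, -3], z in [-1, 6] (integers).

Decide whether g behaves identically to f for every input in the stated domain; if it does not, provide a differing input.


Changes here: constant usage differs, arithmetic usage differs; the full 160-point sweep finds no disagreement.
verdict: equivalent


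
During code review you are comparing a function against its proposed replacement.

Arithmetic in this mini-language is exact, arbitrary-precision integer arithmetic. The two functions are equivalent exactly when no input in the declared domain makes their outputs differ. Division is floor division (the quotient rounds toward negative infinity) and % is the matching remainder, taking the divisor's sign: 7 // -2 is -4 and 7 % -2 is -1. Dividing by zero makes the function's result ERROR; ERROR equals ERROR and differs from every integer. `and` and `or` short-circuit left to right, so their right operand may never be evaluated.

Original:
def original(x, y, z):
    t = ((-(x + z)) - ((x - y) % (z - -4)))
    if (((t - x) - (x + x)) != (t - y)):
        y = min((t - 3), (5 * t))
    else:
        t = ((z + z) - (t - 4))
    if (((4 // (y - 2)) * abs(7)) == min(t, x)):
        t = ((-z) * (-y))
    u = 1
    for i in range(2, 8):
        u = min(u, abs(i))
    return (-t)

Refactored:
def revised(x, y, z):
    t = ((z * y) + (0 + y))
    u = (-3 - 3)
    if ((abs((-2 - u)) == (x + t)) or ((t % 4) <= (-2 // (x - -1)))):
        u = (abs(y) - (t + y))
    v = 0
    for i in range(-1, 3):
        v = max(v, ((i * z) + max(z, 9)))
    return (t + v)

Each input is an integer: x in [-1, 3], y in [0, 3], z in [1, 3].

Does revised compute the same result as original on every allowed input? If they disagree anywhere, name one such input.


Take x=-1, y=0, z=1.
original: t = -4; (((t - x) - (x + x)) != (t - y)) -> true; y = -20; (((4 // (y - 2)) * abs(7)) == min(t, x)) -> false; u = 1; [i=2]; u = 1; [i=3]; u = 1; [i=4]; u = 1; [i=5]; u = 1; [i=6]; u = 1; [i=7]; u = 1; return 4
revised: t = 0; u = -6; division by zero -> ERROR
4 against ERROR: the behavior changed.
verdict: not equivalent; witness: x=-1, y=0, z=1


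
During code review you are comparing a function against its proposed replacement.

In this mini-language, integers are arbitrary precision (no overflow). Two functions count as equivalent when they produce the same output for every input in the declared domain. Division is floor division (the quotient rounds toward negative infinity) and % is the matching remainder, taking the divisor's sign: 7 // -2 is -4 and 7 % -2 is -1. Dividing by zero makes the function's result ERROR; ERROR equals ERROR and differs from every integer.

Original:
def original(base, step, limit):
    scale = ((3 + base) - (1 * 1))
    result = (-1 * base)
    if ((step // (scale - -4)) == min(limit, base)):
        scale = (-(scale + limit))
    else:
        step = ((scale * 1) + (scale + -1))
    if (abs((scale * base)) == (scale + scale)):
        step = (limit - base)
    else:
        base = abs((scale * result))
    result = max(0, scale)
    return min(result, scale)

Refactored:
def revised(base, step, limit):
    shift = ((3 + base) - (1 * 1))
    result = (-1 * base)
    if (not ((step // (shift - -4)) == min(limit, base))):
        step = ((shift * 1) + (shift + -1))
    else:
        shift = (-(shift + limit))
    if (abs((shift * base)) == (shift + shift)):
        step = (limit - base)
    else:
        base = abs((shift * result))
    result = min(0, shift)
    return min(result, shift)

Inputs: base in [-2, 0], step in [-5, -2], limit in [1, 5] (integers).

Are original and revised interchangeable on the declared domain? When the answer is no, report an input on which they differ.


Consider the input base=0, step=-5, limit=1.
original: scale := 2 | result := 0 | ((step // (scale - -4)) == min(limit, base)): false | step := 3 | (abs((scale * base)) == (scale + scale)): false | base := 0 | result := 2 | result 2
revised: shift := 2 | result := 0 | (not ((step // (shift - -4)) == min(limit, base))): true | step := 3 | (abs((shift * base)) == (shift + shift)): false | base := 0 | result := 0 | result 0
2 vs 0 — the two versions disagree here.
verdict: not equivalent; witness: base=0, step=-5, limit=1


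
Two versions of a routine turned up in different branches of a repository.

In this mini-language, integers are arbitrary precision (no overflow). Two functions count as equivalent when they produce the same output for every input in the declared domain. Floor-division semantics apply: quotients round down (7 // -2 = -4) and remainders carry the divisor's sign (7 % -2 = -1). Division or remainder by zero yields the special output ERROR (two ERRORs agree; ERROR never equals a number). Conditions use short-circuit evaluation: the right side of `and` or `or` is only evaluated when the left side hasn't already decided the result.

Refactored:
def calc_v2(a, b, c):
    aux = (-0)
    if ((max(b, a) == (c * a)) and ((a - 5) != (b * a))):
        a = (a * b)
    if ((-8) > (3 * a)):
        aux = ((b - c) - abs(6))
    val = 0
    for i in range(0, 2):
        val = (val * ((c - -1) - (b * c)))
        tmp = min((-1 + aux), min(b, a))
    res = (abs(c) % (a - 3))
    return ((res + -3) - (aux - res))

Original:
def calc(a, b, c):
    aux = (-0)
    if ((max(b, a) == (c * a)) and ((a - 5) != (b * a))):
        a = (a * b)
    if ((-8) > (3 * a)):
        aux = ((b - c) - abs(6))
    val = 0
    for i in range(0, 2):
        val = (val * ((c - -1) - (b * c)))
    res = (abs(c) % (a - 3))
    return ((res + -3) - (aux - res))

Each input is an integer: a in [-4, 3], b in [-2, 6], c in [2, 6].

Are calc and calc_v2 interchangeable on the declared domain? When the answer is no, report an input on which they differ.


Comparing the listings, the differences include: local variable names differ; and arithmetic usage differs; and statement counts differ; and constant usage differs; and min/max/abs usage differs.
As a probe, take a=-2, b=2, c=6: calc runs aux := 0 | ((max(b, a) == (c * a)) and ((a - 5) != (b * a))): false | ((-8) > (3 * a)): false | val := 0 | iter i=0: | val := 0 | iter i=1: | val := 0 | res := -4 | result -11; calc_v2 runs aux := 0 | ((max(b, a) == (c * a)) and ((a - 5) != (b * a))): false | ((-8) > (3 * a)): false | val := 0 | iter i=0: | val := 0 | tmp := -2 | iter i=1: | val := 0 | tmp := -2 | res := -4 | result -11; both end at -11.
Sweeping the whole domain (360 inputs) finds no disagreement.
verdict: equivalent


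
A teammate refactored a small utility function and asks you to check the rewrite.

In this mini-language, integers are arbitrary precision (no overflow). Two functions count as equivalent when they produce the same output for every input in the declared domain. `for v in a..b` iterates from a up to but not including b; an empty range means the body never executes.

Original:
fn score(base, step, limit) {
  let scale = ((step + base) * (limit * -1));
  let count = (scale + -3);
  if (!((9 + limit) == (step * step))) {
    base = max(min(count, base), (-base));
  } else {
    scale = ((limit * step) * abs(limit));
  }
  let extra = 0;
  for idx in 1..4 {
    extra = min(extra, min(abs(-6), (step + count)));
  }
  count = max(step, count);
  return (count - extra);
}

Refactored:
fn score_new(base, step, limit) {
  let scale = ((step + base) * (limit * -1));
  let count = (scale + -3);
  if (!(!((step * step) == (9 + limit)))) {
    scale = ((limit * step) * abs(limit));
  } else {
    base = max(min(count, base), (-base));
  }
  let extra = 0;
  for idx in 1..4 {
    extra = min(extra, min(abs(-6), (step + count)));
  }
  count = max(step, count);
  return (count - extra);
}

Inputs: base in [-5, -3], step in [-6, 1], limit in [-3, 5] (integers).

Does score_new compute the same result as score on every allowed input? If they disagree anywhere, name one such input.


This is a faithful refactor — boolean connective usage differs, but the computed results match everywhere.
Tracing base=-5, step=0, limit=1: score: scale = 5; count = 2; (!((9 + limit) == (step * step))) -> true; base = 5; extra = 0; [idx=1]; extra = 0; [idx=2]; extra = 0; [idx=3]; extra = 0; count = 2; return 2 | score_new: scale = 5; count = 2; (!(!((step * step) == (9 + limit)))) -> false; base = 5; extra = 0; [idx=1]; extra = 0; [idx=2]; extra = 0; [idx=3]; extra = 0; count = 2; return 2 — matching result 2.
An exhaustive pass over the 216 declared inputs shows identical outputs.
verdict: equivalent


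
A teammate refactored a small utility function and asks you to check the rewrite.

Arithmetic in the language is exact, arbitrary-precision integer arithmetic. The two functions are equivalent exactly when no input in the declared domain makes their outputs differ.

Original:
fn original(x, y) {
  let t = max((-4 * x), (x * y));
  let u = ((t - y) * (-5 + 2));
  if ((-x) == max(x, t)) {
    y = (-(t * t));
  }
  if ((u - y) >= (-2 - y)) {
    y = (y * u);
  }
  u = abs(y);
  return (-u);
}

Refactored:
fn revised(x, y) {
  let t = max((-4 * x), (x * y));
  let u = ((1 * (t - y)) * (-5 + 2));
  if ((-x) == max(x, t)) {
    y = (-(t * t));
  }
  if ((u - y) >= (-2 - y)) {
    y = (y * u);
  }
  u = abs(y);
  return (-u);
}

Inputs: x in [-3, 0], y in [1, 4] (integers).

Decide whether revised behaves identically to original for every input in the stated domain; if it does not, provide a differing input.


Side by side, the visible changes include: arithmetic usage differs, constant usage differs.
Tracing x=-2, y=2: original: t = 8; u = -18; ((-x) == max(x, t)) -> false; ((u - y) >= (-2 - y)) -> false; u = 2; return -2 | revised: t = 8; u = -18; ((-x) == max(x, t)) -> false; ((u - y) >= (-2 - y)) -> false; u = 2; return -2 — matching result -2.
Across all 16 domain points the two functions coincide.
verdict: equivalent


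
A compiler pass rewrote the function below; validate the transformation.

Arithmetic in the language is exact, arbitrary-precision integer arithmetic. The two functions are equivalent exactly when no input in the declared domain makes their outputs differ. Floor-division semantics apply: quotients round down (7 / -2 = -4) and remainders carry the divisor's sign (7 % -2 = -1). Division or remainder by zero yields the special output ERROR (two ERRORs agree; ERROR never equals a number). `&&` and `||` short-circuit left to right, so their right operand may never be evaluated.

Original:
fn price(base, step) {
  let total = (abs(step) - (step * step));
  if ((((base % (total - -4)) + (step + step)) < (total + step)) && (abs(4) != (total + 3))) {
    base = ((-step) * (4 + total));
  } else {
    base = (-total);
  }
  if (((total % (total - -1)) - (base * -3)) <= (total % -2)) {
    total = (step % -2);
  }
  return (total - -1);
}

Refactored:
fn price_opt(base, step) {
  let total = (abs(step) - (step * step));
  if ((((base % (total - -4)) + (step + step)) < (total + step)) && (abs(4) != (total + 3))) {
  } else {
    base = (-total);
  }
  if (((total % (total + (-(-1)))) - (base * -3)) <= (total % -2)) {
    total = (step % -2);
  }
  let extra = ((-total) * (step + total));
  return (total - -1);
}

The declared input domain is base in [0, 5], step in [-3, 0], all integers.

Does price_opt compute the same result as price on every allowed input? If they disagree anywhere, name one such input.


These are not equivalent — on base=0, step=-1 the outputs split (1 vs 0).
price: total = 0; ((((base % (total - -4)) + (step + step)) < (total + step)) && (abs(4) != (total + 3))) -> true; base = 4; (((total % (total - -1)) - (base * -3)) <= (total % -2)) -> false; return 1
price_opt: total = 0; ((((base % (total - -4)) + (step + step)) < (total + step)) && (abs(4) != (total + 3))) -> true; (((total % (total + (-(-1)))) - (base * -3)) <= (total % -2)) -> true; total = -1; extra = -2; return 0
verdict: not equivalent; witness: base=0, step=-1


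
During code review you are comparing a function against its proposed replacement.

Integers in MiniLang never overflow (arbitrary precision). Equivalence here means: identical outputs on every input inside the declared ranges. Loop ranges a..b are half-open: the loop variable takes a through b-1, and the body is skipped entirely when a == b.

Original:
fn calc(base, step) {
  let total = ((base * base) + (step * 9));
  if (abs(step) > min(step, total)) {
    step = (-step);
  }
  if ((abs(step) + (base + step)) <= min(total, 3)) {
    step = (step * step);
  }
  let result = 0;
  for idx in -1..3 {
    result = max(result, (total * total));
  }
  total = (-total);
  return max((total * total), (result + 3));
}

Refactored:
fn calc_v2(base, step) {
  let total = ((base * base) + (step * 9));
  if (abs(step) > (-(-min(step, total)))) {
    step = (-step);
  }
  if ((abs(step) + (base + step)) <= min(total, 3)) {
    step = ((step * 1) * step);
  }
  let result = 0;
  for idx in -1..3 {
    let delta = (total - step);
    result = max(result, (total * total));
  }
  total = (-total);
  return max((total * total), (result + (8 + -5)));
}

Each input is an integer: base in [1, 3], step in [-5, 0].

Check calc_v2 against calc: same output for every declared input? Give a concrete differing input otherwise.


The two are interchangeable: local variable names differ; also statement counts differ; also constant usage differs; also arithmetic usage differs, and every declared input agrees.
Spot check at base=1, step=0 — calc: total=1, then (abs(step) > min(step, total)) is false, then ((abs(step) + (base + step)) <= min(total, 3)) is true, then step=0, then result=0, then (idx=-1), then result=1, then (idx=0), then result=1, then (idx=1), then result=1, then (idx=2), then result=1, then total=-1, then returns 4. calc_v2: total=1, then (abs(step) > (-(-min(step, total)))) is false, then ((abs(step) + (base + step)) <= min(total, 3)) is true, then step=0, then result=0, then (idx=-1), then delta=1, then result=1, then (idx=0), then delta=1, then result=1, then (idx=1), then delta=1, then result=1, then (idx=2), then delta=1, then result=1, then total=-1, then returns 4. Both give 4.
An exhaustive pass over the 18 declared inputs shows identical outputs.
verdict: equivalent


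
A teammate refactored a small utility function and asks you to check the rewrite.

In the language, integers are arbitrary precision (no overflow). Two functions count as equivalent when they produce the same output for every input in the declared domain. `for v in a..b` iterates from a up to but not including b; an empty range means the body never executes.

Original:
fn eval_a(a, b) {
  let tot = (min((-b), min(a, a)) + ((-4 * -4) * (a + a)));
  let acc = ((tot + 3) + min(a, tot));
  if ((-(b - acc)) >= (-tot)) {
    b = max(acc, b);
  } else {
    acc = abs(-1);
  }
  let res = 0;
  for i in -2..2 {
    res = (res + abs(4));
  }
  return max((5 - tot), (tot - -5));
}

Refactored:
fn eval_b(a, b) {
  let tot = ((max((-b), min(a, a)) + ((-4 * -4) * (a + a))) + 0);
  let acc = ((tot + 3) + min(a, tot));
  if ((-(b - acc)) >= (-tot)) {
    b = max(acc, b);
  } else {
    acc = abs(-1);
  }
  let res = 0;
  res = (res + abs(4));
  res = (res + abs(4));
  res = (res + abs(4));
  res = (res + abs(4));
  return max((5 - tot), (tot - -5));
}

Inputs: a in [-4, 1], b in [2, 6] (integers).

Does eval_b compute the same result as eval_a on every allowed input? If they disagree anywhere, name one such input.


Not equivalent: a=-4, b=2 separates them (137 vs 135).
eval_a: tot := -132 | acc := -261 | ((-(b - acc)) >= (-tot)): false | acc := 1 | res := 0 | iter i=-2: | res := 4 | iter i=-1: | res := 8 | iter i=0: | res := 12 | iter i=1: | res := 16 | result 137
eval_b: tot := -130 | acc := -257 | ((-(b - acc)) >= (-tot)): false | acc := 1 | res := 0 | res := 4 | res := 8 | res := 12 | res := 16 | result 135
verdict: not equivalent; witness: a=-4, b=2


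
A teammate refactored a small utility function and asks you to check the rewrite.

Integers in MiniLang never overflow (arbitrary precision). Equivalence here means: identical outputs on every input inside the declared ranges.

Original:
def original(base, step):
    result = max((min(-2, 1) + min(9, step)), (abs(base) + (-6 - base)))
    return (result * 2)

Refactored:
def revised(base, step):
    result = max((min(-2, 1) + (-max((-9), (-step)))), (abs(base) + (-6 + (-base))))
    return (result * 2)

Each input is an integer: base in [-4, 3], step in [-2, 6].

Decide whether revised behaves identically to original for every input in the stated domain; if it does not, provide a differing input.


Reading the diff, among the changes: arithmetic usage differs; min/max/abs usage differs.
Tracing base=2, step=1: original: result = -1; return -2 | revised: result = -1; return -2 — matching result -2.
Every one of the 72 inputs gives matching results.
verdict: equivalent


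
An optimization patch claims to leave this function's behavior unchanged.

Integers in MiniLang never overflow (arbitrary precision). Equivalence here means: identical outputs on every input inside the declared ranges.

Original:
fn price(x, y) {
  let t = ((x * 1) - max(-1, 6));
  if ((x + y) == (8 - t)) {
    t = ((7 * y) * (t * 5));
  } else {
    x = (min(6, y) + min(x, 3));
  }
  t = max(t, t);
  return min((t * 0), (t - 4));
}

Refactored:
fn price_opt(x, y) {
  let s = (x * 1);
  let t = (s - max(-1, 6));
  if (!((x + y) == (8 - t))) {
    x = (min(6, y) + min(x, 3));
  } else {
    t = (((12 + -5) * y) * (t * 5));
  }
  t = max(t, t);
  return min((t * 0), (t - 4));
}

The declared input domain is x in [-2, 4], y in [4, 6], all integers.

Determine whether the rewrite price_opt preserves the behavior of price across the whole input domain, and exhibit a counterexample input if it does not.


Behavior is preserved: although local variable names differ, statement counts differ, boolean connective usage differs, arithmetic usage differs, constant usage differs, the outputs never diverge.
As a probe, take x=3, y=5: price runs t := -3 | ((x + y) == (8 - t)): false | x := 8 | t := -3 | result -7; price_opt runs s := 3 | t := -3 | (!((x + y) == (8 - t))): true | x := 8 | t := -3 | result -7; both end at -7.
An exhaustive pass over the 21 declared inputs shows identical outputs.
verdict: equivalent


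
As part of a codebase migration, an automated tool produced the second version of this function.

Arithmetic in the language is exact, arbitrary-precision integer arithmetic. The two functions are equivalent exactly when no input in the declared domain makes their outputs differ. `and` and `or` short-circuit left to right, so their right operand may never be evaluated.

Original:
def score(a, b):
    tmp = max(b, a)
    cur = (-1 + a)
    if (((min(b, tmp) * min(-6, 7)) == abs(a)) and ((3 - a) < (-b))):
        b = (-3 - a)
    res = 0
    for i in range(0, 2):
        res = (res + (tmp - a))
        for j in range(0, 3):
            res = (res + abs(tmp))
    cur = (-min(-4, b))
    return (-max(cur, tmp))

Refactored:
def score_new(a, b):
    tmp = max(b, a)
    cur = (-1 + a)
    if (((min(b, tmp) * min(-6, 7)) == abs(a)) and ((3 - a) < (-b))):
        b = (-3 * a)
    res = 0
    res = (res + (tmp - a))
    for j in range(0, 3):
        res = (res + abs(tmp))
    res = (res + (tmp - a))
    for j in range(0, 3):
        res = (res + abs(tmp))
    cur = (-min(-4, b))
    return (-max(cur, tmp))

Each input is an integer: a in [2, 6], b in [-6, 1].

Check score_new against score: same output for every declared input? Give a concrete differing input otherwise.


Try a=6, b=-1.
score: tmp := 6 | cur := 5 | (((min(b, tmp) * min(-6, 7)) == abs(a)) and ((3 - a) < (-b))): true | b := -9 | res := 0 | iter i=0: | res := 0 | iter j=0: | res := 6 | iter j=1: | res := 12 | iter j=2: | res := 18 | iter i=1: | res := 18 | iter j=0: | res := 24 | iter j=1: | res := 30 | iter j=2: | res := 36 | cur := 9 | result -9
score_new: tmp := 6 | cur := 5 | (((min(b, tmp) * min(-6, 7)) == abs(a)) and ((3 - a) < (-b))): true | b := -18 | res := 0 | res := 0 | iter j=0: | res := 6 | iter j=1: | res := 12 | iter j=2: | res := 18 | res := 18 | iter j=0: | res := 24 | iter j=1: | res := 30 | iter j=2: | res := 36 | cur := 18 | result -18
-9 vs -18 — the two versions disagree here.
verdict: not equivalent; witness: a=6, b=-1


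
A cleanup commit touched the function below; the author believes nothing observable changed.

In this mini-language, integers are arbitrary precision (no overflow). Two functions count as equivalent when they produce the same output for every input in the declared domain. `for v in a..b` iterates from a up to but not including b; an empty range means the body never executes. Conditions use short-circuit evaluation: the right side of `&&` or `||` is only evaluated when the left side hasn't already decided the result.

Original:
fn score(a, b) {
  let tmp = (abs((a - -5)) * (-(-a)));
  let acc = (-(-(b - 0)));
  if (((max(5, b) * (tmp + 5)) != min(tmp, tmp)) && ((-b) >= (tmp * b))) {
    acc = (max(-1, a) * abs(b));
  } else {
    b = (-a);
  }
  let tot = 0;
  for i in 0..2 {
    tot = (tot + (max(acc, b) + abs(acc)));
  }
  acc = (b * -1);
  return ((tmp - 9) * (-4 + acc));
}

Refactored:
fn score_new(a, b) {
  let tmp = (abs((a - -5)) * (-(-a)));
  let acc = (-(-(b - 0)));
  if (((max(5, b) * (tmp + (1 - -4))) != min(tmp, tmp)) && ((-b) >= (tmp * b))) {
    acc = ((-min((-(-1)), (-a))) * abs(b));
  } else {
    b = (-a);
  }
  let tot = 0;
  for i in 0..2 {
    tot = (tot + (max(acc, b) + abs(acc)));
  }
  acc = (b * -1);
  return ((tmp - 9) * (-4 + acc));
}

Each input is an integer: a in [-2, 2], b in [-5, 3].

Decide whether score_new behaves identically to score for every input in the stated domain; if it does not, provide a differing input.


Although constant usage differs; min/max/abs usage differs; arithmetic usage differs, 45/45 inputs agree.
verdict: equivalent


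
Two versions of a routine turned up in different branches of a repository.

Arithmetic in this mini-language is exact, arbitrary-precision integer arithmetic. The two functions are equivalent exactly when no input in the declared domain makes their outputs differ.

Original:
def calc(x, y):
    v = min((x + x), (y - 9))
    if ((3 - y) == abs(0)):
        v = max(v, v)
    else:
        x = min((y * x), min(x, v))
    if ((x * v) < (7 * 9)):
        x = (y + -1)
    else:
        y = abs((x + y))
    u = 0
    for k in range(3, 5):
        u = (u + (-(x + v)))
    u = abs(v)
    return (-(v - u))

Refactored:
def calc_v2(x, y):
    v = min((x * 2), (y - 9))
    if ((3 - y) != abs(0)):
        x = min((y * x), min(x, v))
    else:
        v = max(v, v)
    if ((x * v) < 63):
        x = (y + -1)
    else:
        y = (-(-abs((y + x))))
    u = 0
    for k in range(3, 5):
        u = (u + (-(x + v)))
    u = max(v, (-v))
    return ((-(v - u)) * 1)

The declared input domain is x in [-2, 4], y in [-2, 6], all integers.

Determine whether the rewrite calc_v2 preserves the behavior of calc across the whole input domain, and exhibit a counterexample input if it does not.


The two versions differ — the changes include min/max/abs usage differs, arithmetic usage differs, comparison usage differs, constant usage differs.
One worked example (x=-2, y=6) — calc: v becomes -4; next ((3 - y) == abs(0)) evaluates to false; next x becomes -12; next ((x * v) < (7 * 9)) evaluates to true; next x becomes 5; next u becomes 0; next at k=3:; next u becomes -1; next at k=4:; next u becomes -2; next u becomes 4; next final value 8; calc_v2: v becomes -4; next ((3 - y) != abs(0)) evaluates to true; next x becomes -12; next ((x * v) < 63) evaluates to true; next x becomes 5; next u becomes 0; next at k=3:; next u becomes -1; next at k=4:; next u becomes -2; next u becomes 4; next final value 8; agreement on 8.
An exhaustive pass over the 63 declared inputs shows identical outputs.
verdict: equivalent


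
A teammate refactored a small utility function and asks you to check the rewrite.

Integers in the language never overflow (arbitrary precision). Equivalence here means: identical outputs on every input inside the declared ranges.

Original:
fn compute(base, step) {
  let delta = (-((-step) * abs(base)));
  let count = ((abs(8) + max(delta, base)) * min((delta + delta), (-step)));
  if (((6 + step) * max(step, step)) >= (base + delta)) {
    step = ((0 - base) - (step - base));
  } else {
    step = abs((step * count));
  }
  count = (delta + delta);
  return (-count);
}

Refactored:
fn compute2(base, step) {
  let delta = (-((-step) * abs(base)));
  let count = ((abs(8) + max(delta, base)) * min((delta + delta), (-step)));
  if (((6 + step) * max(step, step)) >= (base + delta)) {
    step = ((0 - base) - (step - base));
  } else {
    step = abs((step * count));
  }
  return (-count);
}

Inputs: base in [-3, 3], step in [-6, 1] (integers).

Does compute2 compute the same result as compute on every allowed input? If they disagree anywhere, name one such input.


Consider the input base=-3, step=-6.
compute: delta=-18, then count=-180, then (((6 + step) * max(step, step)) >= (base + delta)) is true, then step=6, then count=-36, then returns 36
compute2: delta=-18, then count=-180, then (((6 + step) * max(step, step)) >= (base + delta)) is true, then step=6, then returns 180
36 and 180 differ, so these are not the same function on this domain.
verdict: not equivalent; witness: base=-3, step=-6


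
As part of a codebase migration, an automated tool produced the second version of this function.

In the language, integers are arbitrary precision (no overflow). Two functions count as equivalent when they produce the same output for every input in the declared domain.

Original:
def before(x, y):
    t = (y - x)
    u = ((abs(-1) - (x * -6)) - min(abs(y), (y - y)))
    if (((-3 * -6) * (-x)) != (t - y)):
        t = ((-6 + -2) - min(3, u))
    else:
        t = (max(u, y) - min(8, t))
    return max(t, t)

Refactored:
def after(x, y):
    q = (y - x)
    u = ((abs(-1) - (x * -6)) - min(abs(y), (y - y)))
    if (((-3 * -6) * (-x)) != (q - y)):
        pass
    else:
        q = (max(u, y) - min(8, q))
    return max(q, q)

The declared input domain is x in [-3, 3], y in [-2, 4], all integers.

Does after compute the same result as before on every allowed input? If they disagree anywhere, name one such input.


Not equivalent: x=-3, y=-2 separates them (9 vs 1).
before: t=1, then u=-17, then (((-3 * -6) * (-x)) != (t - y)) is true, then t=9, then returns 9
after: q=1, then u=-17, then (((-3 * -6) * (-x)) != (q - y)) is true, then returns 1
verdict: not equivalent; witness: x=-3, y=-2


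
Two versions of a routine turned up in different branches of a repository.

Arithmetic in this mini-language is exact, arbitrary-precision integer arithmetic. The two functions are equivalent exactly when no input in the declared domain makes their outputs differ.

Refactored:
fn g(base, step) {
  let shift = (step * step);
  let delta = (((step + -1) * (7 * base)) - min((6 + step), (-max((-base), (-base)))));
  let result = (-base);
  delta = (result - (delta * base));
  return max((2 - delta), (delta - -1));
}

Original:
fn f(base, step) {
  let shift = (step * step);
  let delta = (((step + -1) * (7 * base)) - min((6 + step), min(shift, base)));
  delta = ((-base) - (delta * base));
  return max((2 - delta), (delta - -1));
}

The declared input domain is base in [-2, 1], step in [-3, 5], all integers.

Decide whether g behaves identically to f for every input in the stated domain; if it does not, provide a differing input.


At base=1, step=0: f gives 7, g gives 8.
verdict: not equivalent; witness: base=1, step=0


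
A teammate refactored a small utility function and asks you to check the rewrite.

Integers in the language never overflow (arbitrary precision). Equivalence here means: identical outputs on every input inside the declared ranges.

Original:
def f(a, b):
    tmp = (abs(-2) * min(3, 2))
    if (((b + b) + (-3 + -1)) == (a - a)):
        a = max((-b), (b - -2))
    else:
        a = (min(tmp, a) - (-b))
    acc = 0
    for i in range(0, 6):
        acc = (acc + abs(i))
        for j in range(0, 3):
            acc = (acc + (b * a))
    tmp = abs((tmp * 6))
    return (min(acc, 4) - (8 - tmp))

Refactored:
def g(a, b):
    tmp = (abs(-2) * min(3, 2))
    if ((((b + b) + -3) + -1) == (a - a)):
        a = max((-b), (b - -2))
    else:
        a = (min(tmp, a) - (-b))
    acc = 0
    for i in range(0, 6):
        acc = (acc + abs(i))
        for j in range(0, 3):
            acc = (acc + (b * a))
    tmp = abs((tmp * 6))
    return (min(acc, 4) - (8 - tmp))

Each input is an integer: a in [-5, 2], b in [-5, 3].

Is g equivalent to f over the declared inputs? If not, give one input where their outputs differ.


Equivalent — the differences include same computation, different form, yet no declared input distinguishes the two.
As a probe, take a=2, b=-1: f runs tmp=4, then (((b + b) + (-3 + -1)) == (a - a)) is false, then a=1, then acc=0, then (i=0), then acc=0, then (j=0), then acc=-1, then (j=1), then acc=-2, then (j=2), then acc=-3, then (i=1), then acc=-2, then (j=0), then acc=-3, then (j=1), then acc=-4, then (j=2), then acc=-5, then (i=2), then acc=-3, then (j=0), then acc=-4, then (j=1), then acc=-5, then (j=2), then acc=-6, then (i=3), then acc=-3, then (j=0), then acc=-4, then (j=1), then acc=-5, then (j=2), then acc=-6, then (i=4), then acc=-2, then (j=0), then acc=-3, then (j=1), then acc=-4, then (j=2), then acc=-5, then (i=5), then acc=0, then (j=0), then acc=-1, then (j=1), then acc=-2, then (j=2), then acc=-3, then tmp=24, then returns 13; g runs tmp=4, then ((((b + b) + -3) + -1) == (a - a)) is false, then a=1, then acc=0, then (i=0), then acc=0, then (j=0), then acc=-1, then (j=1), then acc=-2, then (j=2), then acc=-3, then (i=1), then acc=-2, then (j=0), then acc=-3, then (j=1), then acc=-4, then (j=2), then acc=-5, then (i=2), then acc=-3, then (j=0), then acc=-4, then (j=1), then acc=-5, then (j=2), then acc=-6, then (i=3), then acc=-3, then (j=0), then acc=-4, then (j=1), then acc=-5, then (j=2), then acc=-6, then (i=4), then acc=-2, then (j=0), then acc=-3, then (j=1), then acc=-4, then (j=2), then acc=-5, then (i=5), then acc=0, then (j=0), then acc=-1, then (j=1), then acc=-2, then (j=2), then acc=-3, then tmp=24, then returns 13; both end at 13.
An exhaustive pass over the 72 declared inputs shows identical outputs.
verdict: equivalent


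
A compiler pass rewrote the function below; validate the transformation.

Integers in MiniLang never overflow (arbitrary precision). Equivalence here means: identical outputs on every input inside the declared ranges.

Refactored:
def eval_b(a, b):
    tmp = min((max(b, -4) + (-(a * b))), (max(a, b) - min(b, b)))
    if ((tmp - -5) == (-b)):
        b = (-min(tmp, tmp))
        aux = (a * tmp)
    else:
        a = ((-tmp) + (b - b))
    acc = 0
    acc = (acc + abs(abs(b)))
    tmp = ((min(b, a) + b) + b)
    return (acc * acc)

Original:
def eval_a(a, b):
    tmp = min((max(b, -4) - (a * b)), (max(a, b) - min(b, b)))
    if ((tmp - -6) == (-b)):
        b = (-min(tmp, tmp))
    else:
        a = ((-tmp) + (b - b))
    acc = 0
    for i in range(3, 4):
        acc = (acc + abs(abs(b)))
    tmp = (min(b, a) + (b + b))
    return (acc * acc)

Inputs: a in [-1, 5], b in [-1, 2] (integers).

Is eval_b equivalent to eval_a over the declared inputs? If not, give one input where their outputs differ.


Evaluate both at a=5, b=2.
eval_a: tmp becomes -8; next ((tmp - -6) == (-b)) evaluates to true; next b becomes 8; next acc becomes 0; next at i=3:; next acc becomes 8; next tmp becomes 21; next final value 64
eval_b: tmp becomes -8; next ((tmp - -5) == (-b)) evaluates to false; next a becomes 8; next acc becomes 0; next acc becomes 2; next tmp becomes 6; next final value 4
64 vs 4 — the two versions disagree here.
verdict: not equivalent; witness: a=5, b=2


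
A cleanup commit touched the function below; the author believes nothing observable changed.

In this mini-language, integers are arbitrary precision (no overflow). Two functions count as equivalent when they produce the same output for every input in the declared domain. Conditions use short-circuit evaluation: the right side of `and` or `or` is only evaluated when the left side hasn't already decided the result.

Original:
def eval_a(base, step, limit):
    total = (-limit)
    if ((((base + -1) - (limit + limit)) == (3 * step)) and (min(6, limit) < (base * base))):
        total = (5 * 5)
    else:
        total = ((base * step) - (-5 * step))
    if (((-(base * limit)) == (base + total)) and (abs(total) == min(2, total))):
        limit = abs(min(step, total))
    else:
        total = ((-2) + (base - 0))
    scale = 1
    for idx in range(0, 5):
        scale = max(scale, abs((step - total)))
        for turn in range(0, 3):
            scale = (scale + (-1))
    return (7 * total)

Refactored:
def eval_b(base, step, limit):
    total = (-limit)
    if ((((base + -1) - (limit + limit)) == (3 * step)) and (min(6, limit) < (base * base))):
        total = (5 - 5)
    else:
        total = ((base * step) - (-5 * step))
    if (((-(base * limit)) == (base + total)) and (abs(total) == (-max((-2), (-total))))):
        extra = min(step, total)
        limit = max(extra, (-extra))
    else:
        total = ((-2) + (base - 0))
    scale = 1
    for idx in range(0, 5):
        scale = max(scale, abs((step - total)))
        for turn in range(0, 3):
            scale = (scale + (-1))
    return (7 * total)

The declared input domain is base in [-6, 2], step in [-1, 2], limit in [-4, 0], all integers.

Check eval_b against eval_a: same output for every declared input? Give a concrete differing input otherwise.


There is a counterexample at base=-4, step=-1, limit=-1: -42 on one side, 0 on the other.
eval_a: total := 1 | ((((base + -1) - (limit + limit)) == (3 * step)) and (min(6, limit) < (base * base))): true | total := 25 | (((-(base * limit)) == (base + total)) and (abs(total) == min(2, total))): false | total := -6 | scale := 1 | iter idx=0: | scale := 5 | iter turn=0: | scale := 4 | iter turn=1: | scale := 3 | iter turn=2: | scale := 2 | iter idx=1: | scale := 5 | iter turn=0: | scale := 4 | iter turn=1: | scale := 3 | iter turn=2: | scale := 2 | iter idx=2: | scale := 5 | iter turn=0: | scale := 4 | iter turn=1: | scale := 3 | iter turn=2: | scale := 2 | iter idx=3: | scale := 5 | iter turn=0: | scale := 4 | iter turn=1: | scale := 3 | iter turn=2: | scale := 2 | iter idx=4: | scale := 5 | iter turn=0: | scale := 4 | iter turn=1: | scale := 3 | iter turn=2: | scale := 2 | result -42
eval_b: total := 1 | ((((base + -1) - (limit + limit)) == (3 * step)) and (min(6, limit) < (base * base))): true | total := 0 | (((-(base * limit)) == (base + total)) and (abs(total) == (-max((-2), (-total))))): true | extra := -1 | limit := 1 | scale := 1 | iter idx=0: | scale := 1 | iter turn=0: | scale := 0 | iter turn=1: | scale := -1 | iter turn=2: | scale := -2 | iter idx=1: | scale := 1 | iter turn=0: | scale := 0 | iter turn=1: | scale := -1 | iter turn=2: | scale := -2 | iter idx=2: | scale := 1 | iter turn=0: | scale := 0 | iter turn=1: | scale := -1 | iter turn=2: | scale := -2 | iter idx=3: | scale := 1 | iter turn=0: | scale := 0 | iter turn=1: | scale := -1 | iter turn=2: | scale := -2 | iter idx=4: | scale := 1 | iter turn=0: | scale := 0 | iter turn=1: | scale := -1 | iter turn=2: | scale := -2 | result 0
verdict: not equivalent; witness: base=-4, step=-1, limit=-1
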